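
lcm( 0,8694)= 0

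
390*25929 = 10112310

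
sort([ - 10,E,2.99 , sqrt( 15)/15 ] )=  [ - 10,sqrt(15)/15,E, 2.99 ] 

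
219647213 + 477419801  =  697067014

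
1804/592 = 3+ 7/148 = 3.05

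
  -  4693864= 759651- 5453515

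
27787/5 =27787/5 = 5557.40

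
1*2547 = 2547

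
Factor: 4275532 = 2^2*19^1 * 101^1*557^1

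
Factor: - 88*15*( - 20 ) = 2^5*3^1*5^2*11^1= 26400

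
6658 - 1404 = 5254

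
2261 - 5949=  - 3688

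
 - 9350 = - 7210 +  - 2140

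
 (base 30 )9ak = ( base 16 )20E4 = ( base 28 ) AKK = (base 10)8420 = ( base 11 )6365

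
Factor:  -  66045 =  - 3^1*5^1*7^1*17^1 * 37^1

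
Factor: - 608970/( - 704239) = 2^1*3^1*5^1*53^1*167^ ( - 1)*383^1*4217^( - 1 )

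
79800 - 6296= 73504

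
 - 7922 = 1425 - 9347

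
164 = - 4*(-41)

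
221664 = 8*27708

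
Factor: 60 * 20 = 1200=2^4 * 3^1*5^2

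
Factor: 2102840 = 2^3*5^1*52571^1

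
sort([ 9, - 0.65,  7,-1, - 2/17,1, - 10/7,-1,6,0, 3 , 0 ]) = [ - 10/7, - 1, -1 ,-0.65, - 2/17, 0,  0,1, 3, 6 , 7, 9 ]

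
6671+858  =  7529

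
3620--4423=8043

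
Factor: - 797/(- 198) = 2^(-1)*3^( - 2) * 11^(-1 )*797^1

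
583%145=3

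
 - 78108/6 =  - 13018= -13018.00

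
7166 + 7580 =14746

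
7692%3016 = 1660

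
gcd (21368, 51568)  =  8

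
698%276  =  146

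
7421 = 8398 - 977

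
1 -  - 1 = 2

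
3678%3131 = 547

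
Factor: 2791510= 2^1*5^1*23^1 * 53^1*229^1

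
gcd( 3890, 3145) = 5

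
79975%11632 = 10183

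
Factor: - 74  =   - 2^1*37^1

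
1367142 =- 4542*( - 301) 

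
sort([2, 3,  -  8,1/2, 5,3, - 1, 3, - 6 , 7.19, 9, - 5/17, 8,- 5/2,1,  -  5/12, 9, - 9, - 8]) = [ - 9, - 8, - 8,-6, - 5/2,-1,  -  5/12, - 5/17,1/2, 1,2 , 3,3 , 3 , 5, 7.19, 8,9, 9]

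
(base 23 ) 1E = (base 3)1101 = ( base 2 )100101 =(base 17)23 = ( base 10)37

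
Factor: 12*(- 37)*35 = - 2^2*3^1*5^1*7^1*37^1 = - 15540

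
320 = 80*4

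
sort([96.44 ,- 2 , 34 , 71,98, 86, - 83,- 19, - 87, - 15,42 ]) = [ - 87, - 83,- 19,- 15 , - 2, 34 , 42,71 , 86,  96.44  ,  98] 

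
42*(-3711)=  - 155862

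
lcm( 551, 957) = 18183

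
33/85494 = 11/28498 = 0.00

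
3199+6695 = 9894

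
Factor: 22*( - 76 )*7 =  - 2^3*7^1 * 11^1*19^1 = - 11704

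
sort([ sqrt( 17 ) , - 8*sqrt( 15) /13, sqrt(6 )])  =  [ - 8*sqrt ( 15 )/13  ,  sqrt( 6),sqrt (17 )]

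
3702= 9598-5896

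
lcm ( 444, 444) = 444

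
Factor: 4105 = 5^1*821^1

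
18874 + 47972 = 66846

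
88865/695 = 17773/139 =127.86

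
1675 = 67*25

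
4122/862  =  2061/431 = 4.78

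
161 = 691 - 530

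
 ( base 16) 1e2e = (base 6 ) 55434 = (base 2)1111000101110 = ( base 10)7726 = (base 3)101121011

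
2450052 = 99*24748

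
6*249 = 1494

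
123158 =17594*7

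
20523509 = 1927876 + 18595633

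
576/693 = 64/77 = 0.83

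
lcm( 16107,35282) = 740922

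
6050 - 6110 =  - 60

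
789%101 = 82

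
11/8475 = 11/8475 = 0.00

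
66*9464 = 624624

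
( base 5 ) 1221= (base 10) 186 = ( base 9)226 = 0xba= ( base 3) 20220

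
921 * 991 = 912711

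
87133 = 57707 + 29426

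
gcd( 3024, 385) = 7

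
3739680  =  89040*42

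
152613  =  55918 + 96695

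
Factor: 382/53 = 2^1*53^(-1)*191^1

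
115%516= 115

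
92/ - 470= - 1 +189/235 = -0.20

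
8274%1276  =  618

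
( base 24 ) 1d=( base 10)37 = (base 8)45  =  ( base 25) 1C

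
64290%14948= 4498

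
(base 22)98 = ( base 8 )316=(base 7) 413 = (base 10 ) 206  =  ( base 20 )a6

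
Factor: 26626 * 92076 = 2^3*3^1*7673^1 * 13313^1 = 2451615576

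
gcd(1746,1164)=582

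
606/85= 7+11/85  =  7.13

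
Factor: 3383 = 17^1*199^1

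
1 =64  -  63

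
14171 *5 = 70855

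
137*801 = 109737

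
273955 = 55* 4981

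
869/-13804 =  - 869/13804 = - 0.06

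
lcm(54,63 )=378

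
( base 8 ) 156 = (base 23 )4i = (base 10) 110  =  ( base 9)132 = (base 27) 42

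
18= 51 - 33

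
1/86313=1/86313 = 0.00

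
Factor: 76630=2^1*5^1*79^1 * 97^1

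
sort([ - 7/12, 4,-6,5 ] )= [ - 6 , - 7/12,  4, 5]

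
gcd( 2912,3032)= 8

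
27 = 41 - 14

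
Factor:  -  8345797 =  - 79^1*89^1*1187^1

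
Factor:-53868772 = - 2^2*131^1*223^1*461^1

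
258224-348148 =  - 89924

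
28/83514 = 14/41757 = 0.00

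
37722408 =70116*538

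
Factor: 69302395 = 5^1*1637^1 * 8467^1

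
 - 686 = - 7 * 98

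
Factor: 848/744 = 2^1 * 3^( - 1)*31^( - 1)*53^1 = 106/93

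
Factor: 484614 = 2^1*3^2*13^1 * 19^1*109^1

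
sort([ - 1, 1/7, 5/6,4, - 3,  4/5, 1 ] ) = [ - 3,-1,  1/7, 4/5, 5/6,1 , 4 ] 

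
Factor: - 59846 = -2^1*23^1* 1301^1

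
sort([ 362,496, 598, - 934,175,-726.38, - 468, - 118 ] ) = [ - 934, - 726.38, - 468, - 118,175,362, 496,598]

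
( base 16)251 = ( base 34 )hf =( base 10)593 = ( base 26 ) ML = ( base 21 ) 175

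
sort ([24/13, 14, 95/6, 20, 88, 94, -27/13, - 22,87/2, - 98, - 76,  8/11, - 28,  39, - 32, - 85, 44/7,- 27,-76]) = [  -  98, - 85,- 76,-76, - 32,  -  28, -27, - 22,- 27/13,8/11, 24/13, 44/7, 14, 95/6, 20, 39,87/2, 88 , 94 ]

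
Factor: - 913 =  - 11^1*83^1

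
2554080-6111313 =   -  3557233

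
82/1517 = 2/37 =0.05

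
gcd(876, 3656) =4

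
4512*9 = 40608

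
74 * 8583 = 635142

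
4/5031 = 4/5031 = 0.00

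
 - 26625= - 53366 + 26741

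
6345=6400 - 55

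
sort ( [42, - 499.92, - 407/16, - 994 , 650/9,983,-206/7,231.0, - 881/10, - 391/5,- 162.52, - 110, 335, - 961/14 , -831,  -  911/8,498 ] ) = [ - 994, - 831,-499.92, - 162.52,  -  911/8, - 110, - 881/10,  -  391/5, - 961/14,- 206/7, - 407/16,42,  650/9, 231.0,335,  498,983 ] 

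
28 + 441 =469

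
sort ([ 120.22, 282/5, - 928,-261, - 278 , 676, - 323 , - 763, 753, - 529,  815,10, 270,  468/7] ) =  [ - 928, - 763, -529,- 323, - 278 , - 261, 10,282/5, 468/7, 120.22,270 , 676, 753,815]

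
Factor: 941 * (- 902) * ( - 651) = 552557082 = 2^1 * 3^1 * 7^1 *11^1 * 31^1*41^1*941^1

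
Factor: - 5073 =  - 3^1 * 19^1*89^1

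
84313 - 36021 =48292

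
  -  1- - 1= 0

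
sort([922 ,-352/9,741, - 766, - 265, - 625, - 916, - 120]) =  [ - 916, - 766 , - 625,-265, - 120,-352/9, 741,  922]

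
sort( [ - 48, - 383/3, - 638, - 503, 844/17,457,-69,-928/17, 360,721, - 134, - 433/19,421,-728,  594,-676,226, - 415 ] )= [ - 728, -676,-638, - 503,-415,  -  134,  -  383/3,-69,  -  928/17,-48, - 433/19, 844/17,226, 360, 421,457, 594 , 721 ]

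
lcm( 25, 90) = 450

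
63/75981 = 21/25327 = 0.00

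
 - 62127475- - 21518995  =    -  40608480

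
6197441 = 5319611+877830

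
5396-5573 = -177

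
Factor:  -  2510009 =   -  1231^1*2039^1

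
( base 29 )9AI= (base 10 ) 7877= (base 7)31652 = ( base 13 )377c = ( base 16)1EC5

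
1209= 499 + 710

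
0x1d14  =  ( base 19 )11BF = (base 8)16424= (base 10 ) 7444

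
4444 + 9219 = 13663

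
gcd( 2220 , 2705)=5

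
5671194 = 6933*818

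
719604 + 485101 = 1204705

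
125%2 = 1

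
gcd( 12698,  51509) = 1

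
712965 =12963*55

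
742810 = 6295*118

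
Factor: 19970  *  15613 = 2^1* 5^1*13^1*1201^1 * 1997^1 = 311791610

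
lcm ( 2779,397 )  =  2779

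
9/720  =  1/80 = 0.01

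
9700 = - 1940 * (  -  5) 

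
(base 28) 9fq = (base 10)7502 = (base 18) 152e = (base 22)FB0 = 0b1110101001110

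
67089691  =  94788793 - 27699102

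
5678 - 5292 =386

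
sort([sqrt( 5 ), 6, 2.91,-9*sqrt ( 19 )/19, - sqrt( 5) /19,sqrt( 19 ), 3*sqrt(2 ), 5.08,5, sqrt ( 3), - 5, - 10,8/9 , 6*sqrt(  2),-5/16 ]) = [-10, - 5, - 9 * sqrt(19)/19, - 5/16,-sqrt( 5 )/19, 8/9, sqrt( 3) , sqrt(5), 2.91, 3*sqrt( 2), sqrt( 19), 5, 5.08, 6 , 6* sqrt( 2) ]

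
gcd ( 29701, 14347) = 1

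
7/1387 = 7/1387 = 0.01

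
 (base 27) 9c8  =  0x1AED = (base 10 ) 6893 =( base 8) 15355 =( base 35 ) 5lx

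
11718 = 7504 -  - 4214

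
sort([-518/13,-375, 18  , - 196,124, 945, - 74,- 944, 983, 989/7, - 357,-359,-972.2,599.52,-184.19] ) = [-972.2,-944, - 375, - 359, - 357, - 196, - 184.19 ,-74, - 518/13, 18,  124,989/7, 599.52 , 945, 983 ] 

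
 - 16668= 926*( - 18 ) 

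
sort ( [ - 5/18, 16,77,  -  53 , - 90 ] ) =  [ - 90, - 53  , - 5/18,16, 77]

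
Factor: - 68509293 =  - 3^1*22836431^1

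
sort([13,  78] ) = [ 13,78] 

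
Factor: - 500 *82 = -2^3*5^3*41^1 = - 41000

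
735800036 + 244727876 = 980527912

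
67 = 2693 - 2626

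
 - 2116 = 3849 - 5965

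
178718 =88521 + 90197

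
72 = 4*18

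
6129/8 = 766 +1/8 = 766.12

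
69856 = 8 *8732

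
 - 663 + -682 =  - 1345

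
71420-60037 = 11383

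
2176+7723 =9899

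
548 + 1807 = 2355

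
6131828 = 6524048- 392220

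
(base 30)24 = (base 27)2A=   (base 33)1v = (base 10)64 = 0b1000000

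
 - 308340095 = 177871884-486211979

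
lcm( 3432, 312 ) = 3432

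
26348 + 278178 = 304526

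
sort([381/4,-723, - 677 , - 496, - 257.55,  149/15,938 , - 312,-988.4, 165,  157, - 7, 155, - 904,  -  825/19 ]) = [ - 988.4, - 904,-723,-677, - 496, - 312 , - 257.55, - 825/19, - 7, 149/15, 381/4, 155,157, 165, 938] 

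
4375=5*875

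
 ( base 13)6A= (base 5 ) 323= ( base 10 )88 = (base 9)107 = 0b1011000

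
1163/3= 1163/3=387.67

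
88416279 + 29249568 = 117665847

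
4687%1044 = 511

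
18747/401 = 46 +301/401= 46.75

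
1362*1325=1804650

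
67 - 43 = 24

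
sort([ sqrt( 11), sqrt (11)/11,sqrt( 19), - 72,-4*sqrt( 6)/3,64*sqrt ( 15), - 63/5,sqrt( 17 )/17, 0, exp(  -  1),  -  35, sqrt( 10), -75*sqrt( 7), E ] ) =[ - 75*sqrt(7), - 72,-35,- 63/5,-4*sqrt(6) /3, 0, sqrt( 17 ) /17,  sqrt( 11)/11,exp( - 1), E, sqrt ( 10), sqrt( 11 ),sqrt(19),64*sqrt(15)] 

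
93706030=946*99055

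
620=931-311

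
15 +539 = 554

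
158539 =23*6893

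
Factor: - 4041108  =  - 2^2* 3^2*112253^1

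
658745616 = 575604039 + 83141577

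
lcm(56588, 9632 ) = 452704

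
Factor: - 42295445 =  - 5^1*43^1*127^1*1549^1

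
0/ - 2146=0/1 = -0.00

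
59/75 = 59/75 = 0.79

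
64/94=32/47  =  0.68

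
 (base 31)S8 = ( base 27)15C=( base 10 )876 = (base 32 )RC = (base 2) 1101101100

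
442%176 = 90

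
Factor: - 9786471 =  - 3^1*3262157^1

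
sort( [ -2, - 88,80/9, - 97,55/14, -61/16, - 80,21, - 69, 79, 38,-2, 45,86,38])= [ - 97, - 88, - 80 , - 69, - 61/16,-2, - 2, 55/14,80/9,21,38,38,45,79,86]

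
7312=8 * 914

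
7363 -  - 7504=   14867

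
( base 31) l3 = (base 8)1216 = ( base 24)136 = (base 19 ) 1F8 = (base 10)654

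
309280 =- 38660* ( - 8 )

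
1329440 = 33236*40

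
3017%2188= 829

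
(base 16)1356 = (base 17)1023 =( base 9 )6710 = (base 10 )4950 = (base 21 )b4f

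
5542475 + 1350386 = 6892861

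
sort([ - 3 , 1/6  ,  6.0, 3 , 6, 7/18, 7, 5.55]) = [ - 3,1/6, 7/18, 3, 5.55, 6.0, 6, 7 ] 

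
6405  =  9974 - 3569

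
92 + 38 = 130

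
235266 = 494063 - 258797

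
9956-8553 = 1403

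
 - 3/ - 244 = 3/244 = 0.01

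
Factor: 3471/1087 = 3^1*13^1*89^1*1087^ (-1 )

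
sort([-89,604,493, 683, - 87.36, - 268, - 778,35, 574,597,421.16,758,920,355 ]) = [ - 778 , - 268,-89,-87.36,  35,355,421.16,493,  574,  597,604, 683,758, 920] 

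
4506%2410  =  2096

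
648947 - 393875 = 255072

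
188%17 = 1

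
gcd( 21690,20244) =1446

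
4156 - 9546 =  - 5390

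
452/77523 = 452/77523 = 0.01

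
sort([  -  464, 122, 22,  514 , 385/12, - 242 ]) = [ - 464,-242, 22 , 385/12, 122,  514 ]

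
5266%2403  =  460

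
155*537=83235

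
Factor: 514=2^1*257^1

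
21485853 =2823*7611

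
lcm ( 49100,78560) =392800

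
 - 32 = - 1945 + 1913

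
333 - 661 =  - 328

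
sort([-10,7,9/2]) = [-10,9/2, 7]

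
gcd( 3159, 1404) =351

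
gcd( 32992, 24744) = 8248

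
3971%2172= 1799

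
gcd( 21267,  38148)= 51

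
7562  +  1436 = 8998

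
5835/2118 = 1945/706 = 2.75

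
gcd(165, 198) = 33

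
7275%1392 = 315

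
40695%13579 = 13537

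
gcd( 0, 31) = 31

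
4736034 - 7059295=  -  2323261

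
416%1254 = 416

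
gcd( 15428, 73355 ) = 1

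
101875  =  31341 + 70534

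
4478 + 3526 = 8004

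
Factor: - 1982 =-2^1*991^1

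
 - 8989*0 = 0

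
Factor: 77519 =13^1 * 67^1*89^1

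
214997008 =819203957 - 604206949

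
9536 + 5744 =15280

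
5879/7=839 + 6/7 = 839.86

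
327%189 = 138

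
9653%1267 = 784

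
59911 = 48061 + 11850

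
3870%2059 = 1811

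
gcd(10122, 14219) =241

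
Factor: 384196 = 2^2*139^1 * 691^1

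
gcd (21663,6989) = 29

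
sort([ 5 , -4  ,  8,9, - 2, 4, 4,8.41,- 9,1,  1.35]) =[-9 , - 4,-2, 1,1.35,4 , 4, 5,8,8.41,9]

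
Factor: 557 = 557^1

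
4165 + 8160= 12325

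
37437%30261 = 7176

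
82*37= 3034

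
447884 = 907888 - 460004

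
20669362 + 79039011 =99708373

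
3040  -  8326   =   - 5286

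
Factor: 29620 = 2^2*5^1 *1481^1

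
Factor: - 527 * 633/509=  -  3^1 * 17^1*31^1*211^1*509^ (-1 )=- 333591/509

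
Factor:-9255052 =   -  2^2 * 19^1*47^1*2591^1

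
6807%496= 359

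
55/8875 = 11/1775=0.01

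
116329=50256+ 66073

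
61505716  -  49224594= 12281122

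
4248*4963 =21082824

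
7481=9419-1938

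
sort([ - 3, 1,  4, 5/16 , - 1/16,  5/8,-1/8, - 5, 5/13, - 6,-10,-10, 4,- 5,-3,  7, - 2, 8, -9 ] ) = [ - 10, - 10,-9, -6, - 5, -5 ,-3,  -  3 , - 2, - 1/8, - 1/16,  5/16,  5/13, 5/8,1,4, 4,7, 8 ]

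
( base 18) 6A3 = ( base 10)2127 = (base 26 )33L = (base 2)100001001111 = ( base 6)13503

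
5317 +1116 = 6433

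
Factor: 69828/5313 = 2^2*7^( - 1)*23^1  =  92/7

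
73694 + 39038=112732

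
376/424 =47/53 = 0.89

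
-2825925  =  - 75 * 37679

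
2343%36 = 3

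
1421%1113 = 308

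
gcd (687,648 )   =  3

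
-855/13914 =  - 1 + 1451/1546 = -0.06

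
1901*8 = 15208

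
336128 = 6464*52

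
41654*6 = 249924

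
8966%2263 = 2177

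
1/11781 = 1/11781 = 0.00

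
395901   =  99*3999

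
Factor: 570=2^1*3^1 *5^1*19^1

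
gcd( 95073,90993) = 3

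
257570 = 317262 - 59692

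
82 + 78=160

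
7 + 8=15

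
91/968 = 91/968= 0.09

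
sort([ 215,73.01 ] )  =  [ 73.01 , 215]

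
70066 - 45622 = 24444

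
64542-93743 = -29201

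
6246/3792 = 1 + 409/632 = 1.65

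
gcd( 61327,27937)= 7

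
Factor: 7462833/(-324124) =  - 2^(- 2 )*3^1 * 7^1*23^1*15451^1* 81031^(- 1)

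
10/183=10/183 = 0.05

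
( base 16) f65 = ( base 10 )3941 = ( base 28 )50L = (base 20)9h1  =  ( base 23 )7a8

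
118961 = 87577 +31384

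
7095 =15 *473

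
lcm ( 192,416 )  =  2496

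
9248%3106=3036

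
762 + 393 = 1155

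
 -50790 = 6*( - 8465) 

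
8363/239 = 34 + 237/239 = 34.99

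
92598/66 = 1403  =  1403.00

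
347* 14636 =5078692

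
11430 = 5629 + 5801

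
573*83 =47559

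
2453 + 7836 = 10289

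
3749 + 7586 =11335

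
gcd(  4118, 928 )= 58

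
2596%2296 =300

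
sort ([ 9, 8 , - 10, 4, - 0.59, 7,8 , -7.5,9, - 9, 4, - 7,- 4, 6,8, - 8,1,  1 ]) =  [ - 10, -9, - 8, - 7.5, - 7,-4, - 0.59, 1,1 , 4, 4 , 6, 7 , 8, 8,  8  ,  9,9 ] 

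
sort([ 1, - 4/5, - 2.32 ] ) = [ - 2.32,- 4/5,1] 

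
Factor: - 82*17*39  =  -2^1*3^1 *13^1*17^1*41^1  =  - 54366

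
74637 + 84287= 158924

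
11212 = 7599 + 3613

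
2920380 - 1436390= 1483990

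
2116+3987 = 6103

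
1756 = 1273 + 483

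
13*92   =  1196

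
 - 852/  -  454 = 1+199/227 = 1.88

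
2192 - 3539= - 1347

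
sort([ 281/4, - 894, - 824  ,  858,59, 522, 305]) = [  -  894 , - 824 , 59, 281/4, 305, 522, 858 ] 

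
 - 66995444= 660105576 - 727101020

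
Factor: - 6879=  -3^1*2293^1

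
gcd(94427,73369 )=1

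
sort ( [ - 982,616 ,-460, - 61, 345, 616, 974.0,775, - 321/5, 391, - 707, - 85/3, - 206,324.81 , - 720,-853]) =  [ - 982, - 853,-720,- 707, - 460, - 206, - 321/5 , - 61,-85/3,324.81, 345 , 391 , 616,616,775,974.0]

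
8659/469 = 18 + 31/67 = 18.46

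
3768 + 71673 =75441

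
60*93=5580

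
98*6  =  588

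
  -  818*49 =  -40082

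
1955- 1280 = 675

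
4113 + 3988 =8101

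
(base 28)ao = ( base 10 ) 304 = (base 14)17a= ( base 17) 10F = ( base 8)460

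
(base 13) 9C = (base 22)5J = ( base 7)243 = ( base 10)129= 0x81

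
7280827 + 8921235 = 16202062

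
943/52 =943/52 = 18.13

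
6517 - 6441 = 76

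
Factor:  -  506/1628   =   - 2^( - 1 )*23^1*37^( - 1 ) = -23/74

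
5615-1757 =3858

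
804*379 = 304716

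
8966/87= 8966/87 = 103.06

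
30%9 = 3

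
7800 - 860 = 6940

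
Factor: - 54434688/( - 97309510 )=2^6*3^1*5^ ( - 1)*7^2*11^1*263^1*9730951^ ( - 1 ) = 27217344/48654755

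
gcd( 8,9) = 1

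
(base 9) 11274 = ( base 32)7av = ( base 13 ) 3565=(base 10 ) 7519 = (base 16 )1D5F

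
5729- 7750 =- 2021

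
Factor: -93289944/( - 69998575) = 2^3*3^1  *  5^( - 2)*11^1*97^1*347^ ( - 1)*3643^1*8069^(-1 ) 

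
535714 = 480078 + 55636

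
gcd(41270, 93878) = 2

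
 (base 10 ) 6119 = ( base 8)13747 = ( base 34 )59X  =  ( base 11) 4663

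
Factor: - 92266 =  - 2^1 * 46133^1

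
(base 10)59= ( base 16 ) 3B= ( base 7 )113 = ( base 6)135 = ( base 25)29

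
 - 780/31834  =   - 390/15917 = - 0.02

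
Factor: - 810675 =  - 3^3*5^2*1201^1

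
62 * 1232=76384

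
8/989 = 8/989 = 0.01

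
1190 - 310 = 880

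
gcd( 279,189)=9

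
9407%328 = 223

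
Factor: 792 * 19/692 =3762/173 = 2^1*3^2*11^1*19^1*173^(  -  1) 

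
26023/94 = 276 + 79/94 = 276.84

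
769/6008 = 769/6008 = 0.13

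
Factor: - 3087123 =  - 3^1*13^2*6089^1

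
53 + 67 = 120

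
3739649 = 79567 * 47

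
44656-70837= - 26181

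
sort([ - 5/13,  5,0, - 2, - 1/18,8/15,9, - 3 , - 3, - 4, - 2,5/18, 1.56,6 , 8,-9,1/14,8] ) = [-9 ,-4, -3, - 3,  -  2, - 2,-5/13,- 1/18, 0,1/14,5/18, 8/15,  1.56,5, 6,8, 8, 9 ]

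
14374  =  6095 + 8279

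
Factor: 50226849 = 3^2*127^1*43943^1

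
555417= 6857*81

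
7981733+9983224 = 17964957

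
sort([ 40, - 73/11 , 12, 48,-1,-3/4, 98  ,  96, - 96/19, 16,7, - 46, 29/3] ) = [ - 46, - 73/11, - 96/19,-1,- 3/4, 7 , 29/3, 12, 16,40,48,96, 98]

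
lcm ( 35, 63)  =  315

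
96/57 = 32/19=1.68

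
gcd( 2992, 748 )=748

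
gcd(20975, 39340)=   5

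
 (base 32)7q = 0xFA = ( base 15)11A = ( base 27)97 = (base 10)250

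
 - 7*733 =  - 5131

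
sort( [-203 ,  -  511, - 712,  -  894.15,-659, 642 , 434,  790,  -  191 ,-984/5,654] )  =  [ - 894.15, - 712, - 659, - 511, - 203,-984/5, - 191, 434,642, 654, 790] 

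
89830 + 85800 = 175630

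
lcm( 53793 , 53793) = 53793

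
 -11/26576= - 1/2416  =  - 0.00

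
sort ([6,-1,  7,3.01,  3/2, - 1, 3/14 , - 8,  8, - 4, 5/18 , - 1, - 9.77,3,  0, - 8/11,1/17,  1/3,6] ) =[ - 9.77, - 8, - 4, - 1,-1, - 1, - 8/11,0  ,  1/17,  3/14, 5/18,1/3 , 3/2, 3,3.01,  6,6,7,  8] 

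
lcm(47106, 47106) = 47106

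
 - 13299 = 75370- 88669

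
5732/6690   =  2866/3345 = 0.86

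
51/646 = 3/38 = 0.08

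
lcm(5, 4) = 20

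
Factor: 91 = 7^1*13^1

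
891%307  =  277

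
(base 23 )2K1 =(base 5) 22034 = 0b10111101111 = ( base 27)227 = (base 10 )1519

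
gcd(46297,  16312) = 1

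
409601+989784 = 1399385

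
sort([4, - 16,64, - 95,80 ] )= [  -  95, - 16,4,64,80]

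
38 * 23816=905008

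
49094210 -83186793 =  - 34092583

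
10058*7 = 70406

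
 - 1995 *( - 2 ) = 3990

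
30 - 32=- 2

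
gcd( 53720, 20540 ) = 1580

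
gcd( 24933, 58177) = 8311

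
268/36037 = 268/36037 = 0.01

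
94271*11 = 1036981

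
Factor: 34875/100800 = 155/448 = 2^ (-6)*5^1*7^( - 1)*31^1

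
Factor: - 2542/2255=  - 62/55 = - 2^1* 5^( - 1 ) * 11^ ( - 1 )*31^1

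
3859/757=5 +74/757 = 5.10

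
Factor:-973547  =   - 973547^1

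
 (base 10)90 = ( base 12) 76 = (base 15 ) 60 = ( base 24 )3i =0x5A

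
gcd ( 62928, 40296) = 552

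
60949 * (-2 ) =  - 121898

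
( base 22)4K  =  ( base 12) 90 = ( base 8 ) 154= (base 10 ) 108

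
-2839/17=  - 167  =  -167.00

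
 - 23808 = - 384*62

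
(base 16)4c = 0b1001100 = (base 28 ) 2k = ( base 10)76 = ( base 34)28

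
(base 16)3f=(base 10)63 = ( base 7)120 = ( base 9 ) 70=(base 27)29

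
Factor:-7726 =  - 2^1*3863^1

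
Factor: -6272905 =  - 5^1 * 23^1*54547^1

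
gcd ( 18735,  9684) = 3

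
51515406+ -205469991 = - 153954585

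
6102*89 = 543078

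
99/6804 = 11/756=0.01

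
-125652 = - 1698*74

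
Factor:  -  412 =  - 2^2 * 103^1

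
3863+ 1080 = 4943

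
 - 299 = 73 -372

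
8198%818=18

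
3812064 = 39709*96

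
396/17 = 23+5/17 = 23.29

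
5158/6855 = 5158/6855 =0.75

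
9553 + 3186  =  12739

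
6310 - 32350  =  -26040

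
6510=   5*1302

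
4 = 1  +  3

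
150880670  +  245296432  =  396177102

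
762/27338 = 381/13669 = 0.03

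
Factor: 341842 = 2^1*170921^1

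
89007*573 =51001011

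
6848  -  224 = 6624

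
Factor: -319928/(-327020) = 2^1*5^( - 1)*7^1 * 29^1*83^( - 1) = 406/415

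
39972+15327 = 55299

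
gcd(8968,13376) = 152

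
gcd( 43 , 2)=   1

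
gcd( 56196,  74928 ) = 18732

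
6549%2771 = 1007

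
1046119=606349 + 439770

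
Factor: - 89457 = - 3^1* 29819^1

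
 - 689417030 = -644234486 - 45182544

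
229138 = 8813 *26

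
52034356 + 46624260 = 98658616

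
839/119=839/119  =  7.05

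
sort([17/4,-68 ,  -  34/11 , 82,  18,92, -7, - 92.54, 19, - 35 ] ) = [ - 92.54, - 68 , - 35, - 7, - 34/11,17/4, 18, 19,82, 92]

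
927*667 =618309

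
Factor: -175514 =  - 2^1*127^1*691^1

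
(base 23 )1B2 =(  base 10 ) 784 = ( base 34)n2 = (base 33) np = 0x310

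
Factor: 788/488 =2^(  -  1)  *61^( - 1 )*197^1 = 197/122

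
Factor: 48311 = 48311^1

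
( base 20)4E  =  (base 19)4i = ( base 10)94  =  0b1011110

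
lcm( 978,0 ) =0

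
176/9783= 176/9783 = 0.02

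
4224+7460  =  11684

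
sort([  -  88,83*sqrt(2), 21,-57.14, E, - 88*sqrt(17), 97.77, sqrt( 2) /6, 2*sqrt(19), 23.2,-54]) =[-88*sqrt( 17 ), - 88,  -  57.14 , -54, sqrt( 2)/6, E, 2*sqrt (19),21,23.2, 97.77, 83*sqrt(2)] 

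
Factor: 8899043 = 661^1* 13463^1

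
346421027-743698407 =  - 397277380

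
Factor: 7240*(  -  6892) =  -2^5* 5^1*181^1 * 1723^1=- 49898080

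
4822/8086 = 2411/4043=0.60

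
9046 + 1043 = 10089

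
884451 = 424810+459641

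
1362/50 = 27 + 6/25= 27.24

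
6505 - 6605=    - 100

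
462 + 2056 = 2518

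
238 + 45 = 283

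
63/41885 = 63/41885 = 0.00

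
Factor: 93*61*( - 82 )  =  -465186 =-2^1*3^1 * 31^1*41^1*61^1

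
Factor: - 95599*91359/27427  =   - 3^2*7^2*1951^1*10151^1*27427^( - 1)= - 8733829041/27427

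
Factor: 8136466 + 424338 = 8560804  =  2^2*7^1 * 305743^1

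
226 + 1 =227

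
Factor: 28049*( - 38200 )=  - 1071471800 = - 2^3*5^2 * 7^1*191^1*4007^1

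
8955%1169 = 772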